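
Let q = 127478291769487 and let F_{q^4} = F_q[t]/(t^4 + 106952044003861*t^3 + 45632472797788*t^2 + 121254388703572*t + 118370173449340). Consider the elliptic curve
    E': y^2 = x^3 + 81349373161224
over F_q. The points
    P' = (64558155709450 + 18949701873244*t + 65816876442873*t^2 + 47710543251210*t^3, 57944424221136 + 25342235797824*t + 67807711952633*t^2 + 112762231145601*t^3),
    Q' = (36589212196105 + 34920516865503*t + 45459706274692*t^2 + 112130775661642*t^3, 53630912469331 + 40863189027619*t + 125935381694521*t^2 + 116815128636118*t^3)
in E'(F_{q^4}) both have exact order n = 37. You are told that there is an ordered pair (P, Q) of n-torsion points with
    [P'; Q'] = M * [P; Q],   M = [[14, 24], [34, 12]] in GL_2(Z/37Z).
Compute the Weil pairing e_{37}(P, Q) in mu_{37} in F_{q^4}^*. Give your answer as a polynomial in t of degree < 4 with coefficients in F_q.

Since e_{37}(P,P)=e_{37}(Q,Q)=1 and e_{37}(Q,P)=e_{37}(P,Q)^{-1}, expanding e_{37}(14*P + 24*Q,34*P + 12*Q) leaves e(P,Q)^det(M).
14*12 - 24*34 = -648; reduced mod 37: det = 18, inverse 35.
Double-and-add over 100101: 6-1 doublings, 3-1 additions; each step l_{T,T}/v_{2T} or l_{T,P'}/v at Q'+S for random S.
f_P(D_Q)/f_Q(D_P) = 65477570587462 + 32125310160421*t + 80053465911303*t^2 + 80883736918662*t^3.
Finally e_{37}(P,Q) = 20998538547702 + 109501021044214*t + 31278950533689*t^2 + 17853004532034*t^3.

20998538547702 + 109501021044214*t + 31278950533689*t^2 + 17853004532034*t^3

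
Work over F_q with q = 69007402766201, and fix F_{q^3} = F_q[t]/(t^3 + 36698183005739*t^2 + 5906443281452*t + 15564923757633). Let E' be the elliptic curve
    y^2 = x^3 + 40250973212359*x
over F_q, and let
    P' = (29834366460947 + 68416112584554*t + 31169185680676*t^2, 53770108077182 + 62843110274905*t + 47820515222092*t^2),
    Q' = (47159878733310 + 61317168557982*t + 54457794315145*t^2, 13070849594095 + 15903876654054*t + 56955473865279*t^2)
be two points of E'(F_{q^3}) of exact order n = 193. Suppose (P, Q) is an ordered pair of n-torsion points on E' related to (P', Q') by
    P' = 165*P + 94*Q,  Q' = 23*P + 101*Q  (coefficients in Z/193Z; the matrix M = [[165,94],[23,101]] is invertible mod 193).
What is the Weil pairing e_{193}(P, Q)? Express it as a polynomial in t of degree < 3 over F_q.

Since e_{193}(P,P)=e_{193}(Q,Q)=1 and e_{193}(Q,P)=e_{193}(P,Q)^{-1}, expanding e_{193}(165*P + 94*Q,23*P + 101*Q) leaves e(P,Q)^det(M).
Inverting 28 mod 193: 131. Thus e_{193}(P,Q) = e(P',Q')^{131}.
Double-and-add over 11000001: 8-1 doublings, 3-1 additions; each step l_{T,T}/v_{2T} or l_{T,P'}/v at Q'+S for random S.
The quotient is 36291038687084 + 54489872124879*t + 65841916725509*t^2.
Finally e_{193}(P,Q) = 50149683864824 + 45127422188406*t + 32043474784313*t^2.

50149683864824 + 45127422188406*t + 32043474784313*t^2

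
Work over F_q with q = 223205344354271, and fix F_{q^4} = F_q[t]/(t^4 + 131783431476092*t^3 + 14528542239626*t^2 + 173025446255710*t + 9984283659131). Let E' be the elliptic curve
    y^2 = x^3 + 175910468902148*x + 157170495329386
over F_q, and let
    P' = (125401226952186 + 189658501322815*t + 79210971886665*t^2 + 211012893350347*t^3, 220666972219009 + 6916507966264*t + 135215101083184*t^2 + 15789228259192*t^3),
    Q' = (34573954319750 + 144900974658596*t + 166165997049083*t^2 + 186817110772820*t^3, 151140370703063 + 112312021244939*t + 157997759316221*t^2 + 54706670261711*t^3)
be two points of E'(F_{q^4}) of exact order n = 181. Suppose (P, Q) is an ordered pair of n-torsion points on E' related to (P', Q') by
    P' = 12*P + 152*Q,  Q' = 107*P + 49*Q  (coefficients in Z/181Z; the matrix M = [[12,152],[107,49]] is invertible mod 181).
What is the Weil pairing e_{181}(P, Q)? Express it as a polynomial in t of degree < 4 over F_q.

Alternating bilinearity on E[181] (values in mu_{181} in F_{223205344354271^4}) gives e(P',Q') = e(P,Q)^det(M).
Inverting 71 mod 181: 51. Thus e_{181}(P,Q) = e(P',Q')^{51}.
Double-and-add over 10110101: 8-1 doublings, 5-1 additions; each step l_{T,T}/v_{2T} or l_{T,P'}/v at Q'+S for random S.
f_P(D_Q)/f_Q(D_P) = 174060624386695 + 106262811889349*t + 13774378328369*t^2 + 179148500209970*t^3.
Hence e(P,Q) = 207160402570709 + 70636367625384*t + 142343310132193*t^2 + 73971162488408*t^3 in F_{223205344354271^4}^*.

207160402570709 + 70636367625384*t + 142343310132193*t^2 + 73971162488408*t^3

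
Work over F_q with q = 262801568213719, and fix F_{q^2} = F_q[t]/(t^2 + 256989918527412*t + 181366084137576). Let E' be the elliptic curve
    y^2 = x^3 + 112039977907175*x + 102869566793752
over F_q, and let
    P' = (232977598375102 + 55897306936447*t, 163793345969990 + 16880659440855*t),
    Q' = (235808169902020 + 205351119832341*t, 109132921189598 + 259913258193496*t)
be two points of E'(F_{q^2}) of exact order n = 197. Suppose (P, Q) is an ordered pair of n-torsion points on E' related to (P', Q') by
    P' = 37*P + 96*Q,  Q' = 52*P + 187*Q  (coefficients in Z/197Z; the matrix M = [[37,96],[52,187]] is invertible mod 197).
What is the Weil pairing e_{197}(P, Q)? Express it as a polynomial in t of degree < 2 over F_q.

135818891518401 + 56509908973525*t

The 197-Weil pairing on E[197] over F_{262801568213719} is alternating-bilinear: e_{197}(P',Q') = e_{197}(P,Q)^det(M).
37*187 - 96*52 = 1927; reduced mod 197: det = 154, inverse 142.
8-bit Miller (11000101) on E'/F_{262801568213719} with a'=112039977907175, b'=102869566793752: accumulate tangent/chord ratios at Q'+S and P'+S'.
Miller gives e_{197}(P',Q') = 84653362763435 + 178870808516230*t in F_{262801568213719^2}.
Thus e_{197}(P,Q) = 135818891518401 + 56509908973525*t.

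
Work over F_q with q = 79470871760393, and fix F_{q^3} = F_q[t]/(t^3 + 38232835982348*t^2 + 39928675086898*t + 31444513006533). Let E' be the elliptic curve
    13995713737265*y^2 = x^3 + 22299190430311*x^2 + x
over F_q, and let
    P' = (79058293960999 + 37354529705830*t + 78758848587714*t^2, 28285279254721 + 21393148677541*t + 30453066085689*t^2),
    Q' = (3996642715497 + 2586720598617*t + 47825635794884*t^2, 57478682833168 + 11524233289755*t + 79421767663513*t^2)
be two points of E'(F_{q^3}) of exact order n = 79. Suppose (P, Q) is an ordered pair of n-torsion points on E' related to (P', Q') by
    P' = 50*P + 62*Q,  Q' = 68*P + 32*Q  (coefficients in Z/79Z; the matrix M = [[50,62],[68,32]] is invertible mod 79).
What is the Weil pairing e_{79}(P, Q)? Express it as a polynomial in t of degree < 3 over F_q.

1761411665077 + 67357739116623*t + 41463293128883*t^2

Alternating bilinearity on E[79] (values in mu_{79} in F_{79470871760393^3}) gives e(P',Q') = e(P,Q)^det(M).
Hence e(P,Q) = e(P',Q')^{35} where 35 = 70^{-1} mod 79.
(x,y)|->(1814581465166x+83738435511,1814581465166y) sends E' to y^2=x^3+53912949186849*x+6954277638309.
Double-and-add over 1001111: 7-1 doublings, 5-1 additions; each step l_{T,T}/v_{2T} or l_{T,P'}/v at Q'+S for random S.
Miller gives e_{79}(P',Q') = 9444342525400 + 35268103690547*t + 36812516909234*t^2 in F_{79470871760393^3}.
Thus e_{79}(P,Q) = 1761411665077 + 67357739116623*t + 41463293128883*t^2.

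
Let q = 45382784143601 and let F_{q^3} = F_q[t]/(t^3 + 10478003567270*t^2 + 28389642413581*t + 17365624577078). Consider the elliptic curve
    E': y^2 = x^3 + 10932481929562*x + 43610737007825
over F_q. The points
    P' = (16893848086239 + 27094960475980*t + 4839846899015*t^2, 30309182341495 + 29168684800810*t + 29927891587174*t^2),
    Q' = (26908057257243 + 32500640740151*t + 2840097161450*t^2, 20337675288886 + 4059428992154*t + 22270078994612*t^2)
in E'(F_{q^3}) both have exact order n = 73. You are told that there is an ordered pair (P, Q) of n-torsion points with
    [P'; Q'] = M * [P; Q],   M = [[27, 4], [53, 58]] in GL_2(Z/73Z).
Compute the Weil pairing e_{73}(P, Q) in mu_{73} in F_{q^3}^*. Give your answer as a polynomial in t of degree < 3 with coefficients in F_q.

Since e_{73}(P,P)=e_{73}(Q,Q)=1 and e_{73}(Q,P)=e_{73}(P,Q)^{-1}, expanding e_{73}(27*P + 4*Q,53*P + 58*Q) leaves e(P,Q)^det(M).
27*58 - 4*53 = 1354; reduced mod 73: det = 40, inverse 42.
Double-and-add over 1001001: 7-1 doublings, 3-1 additions; each step l_{T,T}/v_{2T} or l_{T,P'}/v at Q'+S for random S.
The quotient is 35079241058640 + 45005232917056*t + 33605816651733*t^2.
e_{73}(P,Q) = (35079241058640 + 45005232917056*t + 33605816651733*t^2)^{42} = 5529469934653 + 17206681818971*t + 12019247221111*t^2.

5529469934653 + 17206681818971*t + 12019247221111*t^2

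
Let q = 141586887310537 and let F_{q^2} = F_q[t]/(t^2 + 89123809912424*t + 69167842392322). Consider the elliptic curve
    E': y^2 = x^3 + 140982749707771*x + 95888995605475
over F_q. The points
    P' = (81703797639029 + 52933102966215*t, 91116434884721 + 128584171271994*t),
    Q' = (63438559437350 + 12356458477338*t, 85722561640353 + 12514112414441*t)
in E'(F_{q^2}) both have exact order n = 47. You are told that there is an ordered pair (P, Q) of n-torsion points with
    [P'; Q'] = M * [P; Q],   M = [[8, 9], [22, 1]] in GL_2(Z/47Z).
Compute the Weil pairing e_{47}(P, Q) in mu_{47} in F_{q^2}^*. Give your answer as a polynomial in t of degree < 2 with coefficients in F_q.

66750217848887 + 45236685212159*t

Alternating bilinearity on E[47] (values in mu_{47} in F_{141586887310537^2}) gives e(P',Q') = e(P,Q)^det(M).
Hence e(P,Q) = e(P',Q')^{23} where 23 = 45^{-1} mod 47.
Run Miller on y^2=x^3+140982749707771*x+95888995605475 over F_{141586887310537}: ladder 101111 (6 bits); e = f_P(D_Q)/f_Q(D_P).
Result: e(P',Q') = 93759100980196 + 62571380105754*t.
e_{47}(P,Q) = (93759100980196 + 62571380105754*t)^{23} = 66750217848887 + 45236685212159*t.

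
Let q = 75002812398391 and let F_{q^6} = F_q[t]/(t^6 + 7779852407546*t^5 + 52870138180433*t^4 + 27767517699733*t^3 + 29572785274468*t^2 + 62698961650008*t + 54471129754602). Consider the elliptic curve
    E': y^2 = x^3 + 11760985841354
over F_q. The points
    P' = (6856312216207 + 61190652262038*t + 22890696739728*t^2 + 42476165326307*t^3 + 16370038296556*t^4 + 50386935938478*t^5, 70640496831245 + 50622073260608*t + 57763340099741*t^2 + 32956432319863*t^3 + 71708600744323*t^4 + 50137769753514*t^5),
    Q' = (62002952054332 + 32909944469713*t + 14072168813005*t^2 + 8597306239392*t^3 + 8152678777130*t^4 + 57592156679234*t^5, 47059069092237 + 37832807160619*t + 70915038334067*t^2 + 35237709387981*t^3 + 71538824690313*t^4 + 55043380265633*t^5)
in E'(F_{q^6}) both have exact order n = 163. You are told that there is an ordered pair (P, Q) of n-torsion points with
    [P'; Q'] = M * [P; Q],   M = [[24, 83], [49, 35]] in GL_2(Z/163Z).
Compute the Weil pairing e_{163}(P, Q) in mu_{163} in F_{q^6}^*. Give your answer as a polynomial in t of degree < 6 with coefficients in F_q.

17845441176798 + 31857571142713*t + 62683294501890*t^2 + 39612199480547*t^3 + 23686278468846*t^4 + 65601791614741*t^5

The 163-Weil pairing on E[163] over F_{75002812398391} is alternating-bilinear: e_{163}(P',Q') = e_{163}(P,Q)^det(M).
det(M) mod 163 = 33; its inverse in (Z/163)^* is 84 (check: 33*84 mod 163 = 1).
Build f_{163,P'} and f_{163,Q'} via the 8-bit ladder of 163=10100011_2; evaluate at shifted divisors; quotient in F_{75002812398391^6}.
Miller gives e_{163}(P',Q') = 44467009824951 + 43865224576726*t + 11982798602339*t^2 + 64388947930797*t^3 + 48610560246683*t^4 + 43600304399185*t^5 in F_{75002812398391^6}.
e_{163}(P,Q) = (44467009824951 + 43865224576726*t + 11982798602339*t^2 + 64388947930797*t^3 + 48610560246683*t^4 + 43600304399185*t^5)^{84} = 17845441176798 + 31857571142713*t + 62683294501890*t^2 + 39612199480547*t^3 + 23686278468846*t^4 + 65601791614741*t^5.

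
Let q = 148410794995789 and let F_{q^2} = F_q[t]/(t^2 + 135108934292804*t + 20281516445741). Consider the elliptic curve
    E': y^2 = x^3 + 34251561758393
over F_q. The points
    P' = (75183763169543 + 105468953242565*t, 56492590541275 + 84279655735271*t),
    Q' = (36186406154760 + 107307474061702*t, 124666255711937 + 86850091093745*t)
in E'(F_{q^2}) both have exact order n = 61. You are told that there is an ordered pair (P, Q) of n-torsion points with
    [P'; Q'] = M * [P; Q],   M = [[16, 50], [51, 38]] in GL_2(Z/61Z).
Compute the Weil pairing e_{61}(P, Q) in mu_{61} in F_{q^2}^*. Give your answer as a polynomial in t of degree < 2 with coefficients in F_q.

117326087619273 + 131375461271935*t

Under M = [[16,50],[51,38]] in GL_2(Z/61), e_{61}(P',Q') = e_{61}(P,Q)^(16*38-50*51 mod 61).
Hence e(P,Q) = e(P',Q')^{55} where 55 = 10^{-1} mod 61.
Double-and-add over 111101: 6-1 doublings, 5-1 additions; each step l_{T,T}/v_{2T} or l_{T,P'}/v at Q'+S for random S.
The quotient is 83537580973057 + 66600957984677*t.
Thus e_{61}(P,Q) = 117326087619273 + 131375461271935*t.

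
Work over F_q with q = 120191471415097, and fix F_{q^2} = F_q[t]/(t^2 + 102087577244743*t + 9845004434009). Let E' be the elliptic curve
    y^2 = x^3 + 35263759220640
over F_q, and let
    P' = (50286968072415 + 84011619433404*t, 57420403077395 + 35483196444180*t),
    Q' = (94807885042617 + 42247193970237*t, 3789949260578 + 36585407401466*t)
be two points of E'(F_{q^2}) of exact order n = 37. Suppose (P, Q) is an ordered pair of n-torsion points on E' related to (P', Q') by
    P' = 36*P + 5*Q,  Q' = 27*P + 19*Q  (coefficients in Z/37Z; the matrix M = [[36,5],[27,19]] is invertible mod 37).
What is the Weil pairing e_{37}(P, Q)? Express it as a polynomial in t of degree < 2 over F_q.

Since e_{37}(P,P)=e_{37}(Q,Q)=1 and e_{37}(Q,P)=e_{37}(P,Q)^{-1}, expanding e_{37}(36*P + 5*Q,27*P + 19*Q) leaves e(P,Q)^det(M).
Inverting 31 mod 37: 6. Thus e_{37}(P,Q) = e(P',Q')^{6}.
6-bit Miller (100101) on E'/F_{120191471415097} with a'=0, b'=35263759220640: accumulate tangent/chord ratios at Q'+S and P'+S'.
f_P(D_Q)/f_Q(D_P) = 40210817999236 + 50625306434142*t.
Thus e_{37}(P,Q) = 29500754367516 + 80773115801344*t.

29500754367516 + 80773115801344*t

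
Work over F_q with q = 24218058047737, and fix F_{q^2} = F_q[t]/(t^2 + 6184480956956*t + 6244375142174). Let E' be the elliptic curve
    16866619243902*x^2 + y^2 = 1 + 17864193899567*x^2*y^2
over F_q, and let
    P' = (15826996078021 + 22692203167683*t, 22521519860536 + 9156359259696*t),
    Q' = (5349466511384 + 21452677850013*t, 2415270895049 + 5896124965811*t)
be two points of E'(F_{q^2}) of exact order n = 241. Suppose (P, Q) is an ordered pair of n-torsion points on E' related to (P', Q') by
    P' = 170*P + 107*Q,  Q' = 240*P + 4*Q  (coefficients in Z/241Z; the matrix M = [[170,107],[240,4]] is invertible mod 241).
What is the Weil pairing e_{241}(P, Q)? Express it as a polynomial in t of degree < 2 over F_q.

8436264886703 + 14116484885175*t

Alternating bilinearity on E[241] (values in mu_{241} in F_{24218058047737^2}) gives e(P',Q') = e(P,Q)^det(M).
Inverting 64 mod 241: 177. Thus e_{241}(P,Q) = e(P',Q')^{177}.
Map (x,y)_Ed via u=(1+y)/(1-y), v=(1+y)/((1-y)x) to Montgomery A=23057067169346,B=10332630251045; then to (a',b')=(19420632922733,20372760126013).
Miller loop for e_{241} over F_{24218058047737^2}: bits of 241 = 11110001; 7 double steps + 4 add steps, l/v at each.
Miller gives e_{241}(P',Q') = 10083840033451 + 13009714476258*t in F_{24218058047737^2}.
Thus e_{241}(P,Q) = 8436264886703 + 14116484885175*t.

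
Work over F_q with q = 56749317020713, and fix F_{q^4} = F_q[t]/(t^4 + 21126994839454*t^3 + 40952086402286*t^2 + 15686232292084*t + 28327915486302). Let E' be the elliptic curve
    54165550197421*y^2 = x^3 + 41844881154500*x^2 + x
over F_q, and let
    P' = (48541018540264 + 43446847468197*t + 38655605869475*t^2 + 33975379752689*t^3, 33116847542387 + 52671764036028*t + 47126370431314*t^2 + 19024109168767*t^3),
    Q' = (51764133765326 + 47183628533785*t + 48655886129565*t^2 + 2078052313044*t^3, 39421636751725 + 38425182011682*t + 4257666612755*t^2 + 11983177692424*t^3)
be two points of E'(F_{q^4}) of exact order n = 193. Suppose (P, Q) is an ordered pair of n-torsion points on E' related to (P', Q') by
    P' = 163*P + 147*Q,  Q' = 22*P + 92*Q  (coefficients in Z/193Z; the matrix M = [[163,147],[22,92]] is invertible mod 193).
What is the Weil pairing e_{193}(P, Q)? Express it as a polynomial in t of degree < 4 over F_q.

28095338923956 + 24273742450623*t + 6552230167155*t^2 + 33904917347569*t^3

The 193-Weil pairing on E[193] over F_{56749317020713} is alternating-bilinear: e_{193}(P',Q') = e_{193}(P,Q)^det(M).
163*92 - 147*22 = 11762; reduced mod 193: det = 182, inverse 35.
Set x_W=25867945183916*u+23290063655189, y_W=25867945183916*v; then E': y_W^2=x_W^3+10542586529880*x_W+52574535922118.
Run Miller on y^2=x^3+10542586529880*x+52574535922118 over F_{56749317020713}: ladder 11000001 (8 bits); e = f_P(D_Q)/f_Q(D_P).
Result: e(P',Q') = 39841567143411 + 11948850311535*t + 12008394801209*t^2 + 23405170740514*t^3.
(39841567143411 + 11948850311535*t + 12008394801209*t^2 + 23405170740514*t^3)^{35} mod (56749317020713,f) = 28095338923956 + 24273742450623*t + 6552230167155*t^2 + 33904917347569*t^3.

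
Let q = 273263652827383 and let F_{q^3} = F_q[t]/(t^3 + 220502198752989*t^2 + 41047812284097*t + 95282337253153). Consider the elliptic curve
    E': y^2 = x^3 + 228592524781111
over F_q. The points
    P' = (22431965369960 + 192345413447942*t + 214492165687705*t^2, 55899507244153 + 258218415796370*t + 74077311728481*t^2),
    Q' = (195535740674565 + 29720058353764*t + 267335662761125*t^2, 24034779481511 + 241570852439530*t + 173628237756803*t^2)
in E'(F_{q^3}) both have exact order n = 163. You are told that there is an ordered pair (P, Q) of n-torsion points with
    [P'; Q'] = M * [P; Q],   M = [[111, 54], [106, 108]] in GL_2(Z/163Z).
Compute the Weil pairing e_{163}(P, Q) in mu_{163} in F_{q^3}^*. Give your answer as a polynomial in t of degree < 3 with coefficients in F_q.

e_{163}(aP+bQ,cP+dQ) = e_{163}(P,Q)^(ad-bc); with (a,b,c,d)=(111,54,106,108) this gives the det-163 law.
So e_{163}(P,Q) = e_{163}(P',Q')^{7}, since 70*7 = 1 mod 163.
Double-and-add over 10100011: 8-1 doublings, 4-1 additions; each step l_{T,T}/v_{2T} or l_{T,P'}/v at Q'+S for random S.
e_{163}(P',Q') = 175690257343778 + 32776837810755*t + 51389073919883*t^2.
e_{163}(P,Q) = (175690257343778 + 32776837810755*t + 51389073919883*t^2)^{7} = 161533033040738 + 177422203665017*t + 218986341048354*t^2.

161533033040738 + 177422203665017*t + 218986341048354*t^2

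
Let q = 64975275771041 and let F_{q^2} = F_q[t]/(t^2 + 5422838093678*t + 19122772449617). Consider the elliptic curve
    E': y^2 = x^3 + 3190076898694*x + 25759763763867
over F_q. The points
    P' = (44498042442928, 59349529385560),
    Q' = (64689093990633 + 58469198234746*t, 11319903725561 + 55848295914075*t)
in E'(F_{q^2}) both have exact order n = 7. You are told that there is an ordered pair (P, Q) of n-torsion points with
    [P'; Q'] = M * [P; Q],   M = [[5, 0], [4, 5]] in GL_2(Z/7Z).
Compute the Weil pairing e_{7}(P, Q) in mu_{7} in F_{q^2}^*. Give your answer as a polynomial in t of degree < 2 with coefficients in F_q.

32183654347770 + 64545253358950*t

Alternating bilinearity on E[7] (values in mu_{7} in F_{64975275771041^2}) gives e(P',Q') = e(P,Q)^det(M).
5*5 - 0*4 = 25; reduced mod 7: det = 4, inverse 2.
n = 7 = (111)_2 (3 bits, wt 3); accumulate f_{7,P'}(Q'+S)/f_{7,P'}(S) along the 2-step ladder.
Result: e(P',Q') = 34900101123754 + 17073478327996*t.
Hence e(P,Q) = 32183654347770 + 64545253358950*t in F_{64975275771041^2}^*.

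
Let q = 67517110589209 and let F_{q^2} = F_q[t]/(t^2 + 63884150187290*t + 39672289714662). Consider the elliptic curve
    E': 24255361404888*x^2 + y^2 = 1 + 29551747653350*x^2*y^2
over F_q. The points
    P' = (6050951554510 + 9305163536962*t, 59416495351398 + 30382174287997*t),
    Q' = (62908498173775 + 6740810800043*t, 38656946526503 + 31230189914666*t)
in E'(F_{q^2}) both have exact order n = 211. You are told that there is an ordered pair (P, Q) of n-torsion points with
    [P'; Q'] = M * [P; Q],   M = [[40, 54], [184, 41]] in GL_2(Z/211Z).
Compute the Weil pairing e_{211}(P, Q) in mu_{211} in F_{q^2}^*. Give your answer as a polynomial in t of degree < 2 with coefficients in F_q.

21131818322723 + 28515827250776*t

e_{211} is bilinear + alternating on E[211], so e_{211}(40*P + 54*Q, 184*P + 41*Q) = e_{211}(P,Q)^(40*41-54*184).
det M = 40*41 - 54*184 = -8296 = 144 (mod 211); 144^{-1} = 148 (mod 211).
Edwards a_E,d_E -> Montgomery A=21782209507335,B=51580939679379 -> Weierstrass 42993531541709,52216308382472 via alpha=53979258569179,beta=32434458732489.
Double-and-add over 11010011: 8-1 doublings, 5-1 additions; each step l_{T,T}/v_{2T} or l_{T,P'}/v at Q'+S for random S.
The quotient is 62406412951741 + 24008494691627*t.
Finally e_{211}(P,Q) = 21131818322723 + 28515827250776*t.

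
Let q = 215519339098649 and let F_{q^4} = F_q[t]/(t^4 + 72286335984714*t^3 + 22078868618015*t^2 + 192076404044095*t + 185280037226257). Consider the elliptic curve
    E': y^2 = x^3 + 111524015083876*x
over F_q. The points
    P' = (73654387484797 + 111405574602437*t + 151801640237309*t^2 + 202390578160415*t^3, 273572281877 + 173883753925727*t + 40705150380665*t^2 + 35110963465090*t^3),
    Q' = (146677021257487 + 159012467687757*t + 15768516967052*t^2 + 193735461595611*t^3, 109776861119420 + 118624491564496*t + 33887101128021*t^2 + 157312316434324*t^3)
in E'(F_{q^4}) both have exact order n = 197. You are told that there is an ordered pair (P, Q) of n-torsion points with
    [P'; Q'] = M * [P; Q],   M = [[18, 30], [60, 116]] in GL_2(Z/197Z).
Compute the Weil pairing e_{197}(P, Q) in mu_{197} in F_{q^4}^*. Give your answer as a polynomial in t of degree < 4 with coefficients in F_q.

The 197-Weil pairing on E[197] over F_{215519339098649} is alternating-bilinear: e_{197}(P',Q') = e_{197}(P,Q)^det(M).
18*116 - 30*60 = 288; reduced mod 197: det = 91, inverse 13.
Miller loop for e_{197} over F_{215519339098649^4}: bits of 197 = 11000101; 7 double steps + 3 add steps, l/v at each.
e_{197}(P',Q') = 94159564990947 + 140059749034894*t + 30068621338502*t^2 + 54869431230176*t^3.
Hence e(P,Q) = 93707956918394 + 78996978056529*t + 186224388005025*t^2 + 117653478135754*t^3 in F_{215519339098649^4}^*.

93707956918394 + 78996978056529*t + 186224388005025*t^2 + 117653478135754*t^3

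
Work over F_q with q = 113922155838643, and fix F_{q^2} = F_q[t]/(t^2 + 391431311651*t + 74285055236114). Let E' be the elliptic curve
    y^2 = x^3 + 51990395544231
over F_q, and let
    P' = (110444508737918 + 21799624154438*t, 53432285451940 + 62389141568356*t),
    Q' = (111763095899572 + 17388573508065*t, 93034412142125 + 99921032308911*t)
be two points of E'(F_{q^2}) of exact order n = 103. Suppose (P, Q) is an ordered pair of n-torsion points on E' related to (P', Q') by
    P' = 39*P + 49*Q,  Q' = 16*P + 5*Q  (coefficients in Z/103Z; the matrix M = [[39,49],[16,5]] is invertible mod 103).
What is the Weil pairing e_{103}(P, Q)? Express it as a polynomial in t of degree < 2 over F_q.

e_{103}(aP+bQ,cP+dQ) = e_{103}(P,Q)^(ad-bc); with (a,b,c,d)=(39,49,16,5) this gives the det-103 law.
det(M) mod 103 = 29; its inverse in (Z/103)^* is 32 (check: 29*32 mod 103 = 1).
Build f_{103,P'} and f_{103,Q'} via the 7-bit ladder of 103=1100111_2; evaluate at shifted divisors; quotient in F_{113922155838643^2}.
Miller gives e_{103}(P',Q') = 108519412665979 + 16379883570671*t in F_{113922155838643^2}.
Raise to 32: e(P,Q) = 29198437568438 + 57988402418678*t in mu_{103}.

29198437568438 + 57988402418678*t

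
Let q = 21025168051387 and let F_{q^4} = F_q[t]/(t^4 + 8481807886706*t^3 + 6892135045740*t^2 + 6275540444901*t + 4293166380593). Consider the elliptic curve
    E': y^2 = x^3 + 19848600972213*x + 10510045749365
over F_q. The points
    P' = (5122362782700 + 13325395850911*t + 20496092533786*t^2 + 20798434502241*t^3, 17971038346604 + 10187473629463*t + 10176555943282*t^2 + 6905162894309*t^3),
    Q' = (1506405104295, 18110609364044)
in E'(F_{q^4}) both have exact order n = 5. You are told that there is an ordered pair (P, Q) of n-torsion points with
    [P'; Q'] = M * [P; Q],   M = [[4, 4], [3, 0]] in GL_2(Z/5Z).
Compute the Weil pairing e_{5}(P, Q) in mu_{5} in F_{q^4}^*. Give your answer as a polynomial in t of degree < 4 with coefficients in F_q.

13915391874073 + 7124937902365*t + 3712115841154*t^2 + 12456244068863*t^3

The 5-Weil pairing on E[5] over F_{21025168051387} is alternating-bilinear: e_{5}(P',Q') = e_{5}(P,Q)^det(M).
So e_{5}(P,Q) = e_{5}(P',Q')^{2}, since 3*2 = 1 mod 5.
Run Miller on y^2=x^3+19848600972213*x+10510045749365 over F_{21025168051387}: ladder 101 (3 bits); e = f_P(D_Q)/f_Q(D_P).
f_P(D_Q)/f_Q(D_P) = 6803415700820 + 5923148654935*t + 14121557056982*t^2 + 16122296928891*t^3.
Thus e_{5}(P,Q) = 13915391874073 + 7124937902365*t + 3712115841154*t^2 + 12456244068863*t^3.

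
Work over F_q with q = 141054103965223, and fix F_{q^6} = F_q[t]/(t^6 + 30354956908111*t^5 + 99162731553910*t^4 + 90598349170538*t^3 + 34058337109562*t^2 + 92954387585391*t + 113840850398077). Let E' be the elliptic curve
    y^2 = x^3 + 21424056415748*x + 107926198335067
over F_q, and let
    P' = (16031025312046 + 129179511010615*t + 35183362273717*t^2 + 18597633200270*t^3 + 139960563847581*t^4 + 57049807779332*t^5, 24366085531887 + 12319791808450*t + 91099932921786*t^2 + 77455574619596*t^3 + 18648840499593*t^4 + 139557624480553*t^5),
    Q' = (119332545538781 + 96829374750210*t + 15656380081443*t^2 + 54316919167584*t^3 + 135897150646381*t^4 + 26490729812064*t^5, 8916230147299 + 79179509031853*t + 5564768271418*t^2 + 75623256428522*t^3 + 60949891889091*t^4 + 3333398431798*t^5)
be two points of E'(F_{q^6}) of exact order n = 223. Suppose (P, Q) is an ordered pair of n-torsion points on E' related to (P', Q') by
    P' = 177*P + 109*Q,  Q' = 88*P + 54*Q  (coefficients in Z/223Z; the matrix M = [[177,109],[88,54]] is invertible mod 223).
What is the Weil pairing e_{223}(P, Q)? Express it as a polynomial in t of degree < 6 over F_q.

311899870256 + 90869989067754*t + 84104175289018*t^2 + 19007885613351*t^3 + 94668298595100*t^4 + 38439993988164*t^5

Under M = [[177,109],[88,54]] in GL_2(Z/223), e_{223}(P',Q') = e_{223}(P,Q)^(177*54-109*88 mod 223).
So e_{223}(P,Q) = e_{223}(P',Q')^{59}, since 189*59 = 1 mod 223.
Run Miller on y^2=x^3+21424056415748*x+107926198335067 over F_{141054103965223}: ladder 11011111 (8 bits); e = f_P(D_Q)/f_Q(D_P).
e_{223}(P',Q') = 95090830195455 + 95583182394461*t + 95334518345610*t^2 + 75871607993032*t^3 + 39226129646641*t^4 + 61852730928341*t^5.
(95090830195455 + 95583182394461*t + 95334518345610*t^2 + 75871607993032*t^3 + 39226129646641*t^4 + 61852730928341*t^5)^{59} mod (141054103965223,f) = 311899870256 + 90869989067754*t + 84104175289018*t^2 + 19007885613351*t^3 + 94668298595100*t^4 + 38439993988164*t^5.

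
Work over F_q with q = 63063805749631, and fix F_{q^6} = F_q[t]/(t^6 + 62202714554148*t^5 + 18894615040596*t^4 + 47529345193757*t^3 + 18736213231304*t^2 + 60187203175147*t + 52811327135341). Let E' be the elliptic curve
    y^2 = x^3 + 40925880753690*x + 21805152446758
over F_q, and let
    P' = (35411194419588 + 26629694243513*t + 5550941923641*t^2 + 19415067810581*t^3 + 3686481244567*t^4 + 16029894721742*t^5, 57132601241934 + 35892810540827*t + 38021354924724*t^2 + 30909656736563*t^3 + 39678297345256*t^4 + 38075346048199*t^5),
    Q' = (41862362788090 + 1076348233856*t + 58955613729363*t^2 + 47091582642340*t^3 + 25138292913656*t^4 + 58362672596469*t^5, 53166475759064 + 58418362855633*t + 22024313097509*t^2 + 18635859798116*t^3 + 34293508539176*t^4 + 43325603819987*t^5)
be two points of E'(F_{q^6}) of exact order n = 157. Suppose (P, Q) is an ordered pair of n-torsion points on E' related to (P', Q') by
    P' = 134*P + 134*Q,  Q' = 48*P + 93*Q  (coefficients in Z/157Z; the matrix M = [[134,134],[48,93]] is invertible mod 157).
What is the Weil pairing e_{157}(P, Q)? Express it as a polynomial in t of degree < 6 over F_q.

11947283902587 + 18607744545071*t + 34178498255660*t^2 + 45975985037751*t^3 + 16175062398117*t^4 + 22772743204286*t^5

e_{157} is bilinear + alternating on E[157], so e_{157}(134*P + 134*Q, 48*P + 93*Q) = e_{157}(P,Q)^(134*93-134*48).
Hence e(P,Q) = e(P',Q')^{27} where 27 = 64^{-1} mod 157.
Run Miller on y^2=x^3+40925880753690*x+21805152446758 over F_{63063805749631}: ladder 10011101 (8 bits); e = f_P(D_Q)/f_Q(D_P).
So e_{157}(P',Q') = 13619665179441 + 36786769969878*t + 12237888819650*t^2 + 20900682339353*t^3 + 40807896200752*t^4 + 16029826147646*t^5.
Hence e(P,Q) = 11947283902587 + 18607744545071*t + 34178498255660*t^2 + 45975985037751*t^3 + 16175062398117*t^4 + 22772743204286*t^5 in F_{63063805749631^6}^*.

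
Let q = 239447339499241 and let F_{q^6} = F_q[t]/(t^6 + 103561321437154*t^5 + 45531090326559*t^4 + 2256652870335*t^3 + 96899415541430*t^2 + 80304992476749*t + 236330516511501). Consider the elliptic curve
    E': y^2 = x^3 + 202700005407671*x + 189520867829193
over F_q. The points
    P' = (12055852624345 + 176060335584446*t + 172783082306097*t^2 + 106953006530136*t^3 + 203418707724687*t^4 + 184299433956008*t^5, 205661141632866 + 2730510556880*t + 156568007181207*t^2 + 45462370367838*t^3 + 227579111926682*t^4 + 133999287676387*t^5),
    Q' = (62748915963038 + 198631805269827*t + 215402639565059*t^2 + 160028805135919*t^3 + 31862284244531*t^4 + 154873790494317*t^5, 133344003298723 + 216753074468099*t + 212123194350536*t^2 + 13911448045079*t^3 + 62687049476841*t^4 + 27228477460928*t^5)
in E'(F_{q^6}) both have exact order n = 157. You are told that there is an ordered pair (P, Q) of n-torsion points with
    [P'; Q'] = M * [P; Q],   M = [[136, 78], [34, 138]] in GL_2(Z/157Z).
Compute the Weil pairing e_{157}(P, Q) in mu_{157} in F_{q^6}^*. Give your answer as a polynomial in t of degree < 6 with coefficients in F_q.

92896648381294 + 150470282732564*t + 33071292770569*t^2 + 139236084047990*t^3 + 61434134076291*t^4 + 66806853920451*t^5

e_{157} is bilinear + alternating on E[157], so e_{157}(136*P + 78*Q, 34*P + 138*Q) = e_{157}(P,Q)^(136*138-78*34).
det M = 136*138 - 78*34 = 16116 = 102 (mod 157); 102^{-1} = 137 (mod 157).
n = 157 = (10011101)_2 (8 bits, wt 5); accumulate f_{157,P'}(Q'+S)/f_{157,P'}(S) along the 7-step ladder.
e_{157}(P',Q') = 190694627455014 + 78649732657095*t + 82985416440539*t^2 + 73525480749653*t^3 + 107734228458922*t^4 + 174883905363705*t^5.
Raise to 137: e(P,Q) = 92896648381294 + 150470282732564*t + 33071292770569*t^2 + 139236084047990*t^3 + 61434134076291*t^4 + 66806853920451*t^5 in mu_{157}.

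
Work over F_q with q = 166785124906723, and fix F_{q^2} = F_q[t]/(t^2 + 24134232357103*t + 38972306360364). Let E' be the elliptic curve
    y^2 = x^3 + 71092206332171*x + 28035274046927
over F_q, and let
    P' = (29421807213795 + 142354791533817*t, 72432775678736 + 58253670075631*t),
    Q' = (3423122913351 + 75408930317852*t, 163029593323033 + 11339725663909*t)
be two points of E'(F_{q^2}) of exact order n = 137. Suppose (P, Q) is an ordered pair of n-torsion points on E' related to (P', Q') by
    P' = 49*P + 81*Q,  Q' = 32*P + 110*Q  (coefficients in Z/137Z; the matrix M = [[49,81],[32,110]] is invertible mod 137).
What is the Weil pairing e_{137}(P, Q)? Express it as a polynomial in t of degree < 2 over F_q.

e_{137}(aP+bQ,cP+dQ) = e_{137}(P,Q)^(ad-bc); with (a,b,c,d)=(49,81,32,110) this gives the det-137 law.
So e_{137}(P,Q) = e_{137}(P',Q')^{26}, since 58*26 = 1 mod 137.
Double-and-add over 10001001: 8-1 doublings, 3-1 additions; each step l_{T,T}/v_{2T} or l_{T,P'}/v at Q'+S for random S.
f_P(D_Q)/f_Q(D_P) = 40757966046219 + 124034499747865*t.
Raise to 26: e(P,Q) = 144102279444543 + 45305689139658*t in mu_{137}.

144102279444543 + 45305689139658*t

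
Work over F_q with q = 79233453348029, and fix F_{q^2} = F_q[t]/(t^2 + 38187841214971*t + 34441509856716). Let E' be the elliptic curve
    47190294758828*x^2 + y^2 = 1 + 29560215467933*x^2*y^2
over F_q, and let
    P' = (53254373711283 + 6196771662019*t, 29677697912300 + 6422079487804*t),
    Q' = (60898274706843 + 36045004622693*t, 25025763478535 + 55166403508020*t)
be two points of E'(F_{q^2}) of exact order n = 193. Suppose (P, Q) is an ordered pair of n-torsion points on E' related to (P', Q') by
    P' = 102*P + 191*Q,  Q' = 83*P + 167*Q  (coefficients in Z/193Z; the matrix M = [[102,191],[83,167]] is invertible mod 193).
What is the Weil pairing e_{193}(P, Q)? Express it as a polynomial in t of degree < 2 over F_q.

Alternating bilinearity on E[193] (values in mu_{193} in F_{79233453348029^2}) gives e(P',Q') = e(P,Q)^det(M).
102*167 - 191*83 = 1181; reduced mod 193: det = 23, inverse 42.
Edwards a_E,d_E -> Montgomery A=73853667270229,B=40490200134836 -> Weierstrass 9078734434470,38657884736301 via alpha=25997327262465,beta=24215883159731.
Double-and-add over 11000001: 8-1 doublings, 3-1 additions; each step l_{T,T}/v_{2T} or l_{T,P'}/v at Q'+S for random S.
Miller gives e_{193}(P',Q') = 68955584154944 + 14115999939520*t in F_{79233453348029^2}.
Thus e_{193}(P,Q) = 35992817989422 + 32191673015247*t.

35992817989422 + 32191673015247*t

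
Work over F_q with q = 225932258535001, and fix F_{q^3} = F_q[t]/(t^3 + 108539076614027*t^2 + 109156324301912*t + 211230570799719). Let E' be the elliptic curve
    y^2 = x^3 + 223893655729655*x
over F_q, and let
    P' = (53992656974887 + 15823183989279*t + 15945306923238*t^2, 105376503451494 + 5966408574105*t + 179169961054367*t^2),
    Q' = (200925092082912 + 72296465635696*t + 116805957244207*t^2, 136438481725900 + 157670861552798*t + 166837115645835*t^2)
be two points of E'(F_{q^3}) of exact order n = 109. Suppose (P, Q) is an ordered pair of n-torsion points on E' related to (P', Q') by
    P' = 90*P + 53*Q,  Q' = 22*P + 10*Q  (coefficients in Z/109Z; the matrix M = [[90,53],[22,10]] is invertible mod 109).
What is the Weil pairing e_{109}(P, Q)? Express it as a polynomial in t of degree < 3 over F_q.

216025128466984 + 23397118559280*t + 197638609169619*t^2

Since e_{109}(P,P)=e_{109}(Q,Q)=1 and e_{109}(Q,P)=e_{109}(P,Q)^{-1}, expanding e_{109}(90*P + 53*Q,22*P + 10*Q) leaves e(P,Q)^det(M).
det(M) mod 109 = 61; its inverse in (Z/109)^* is 84 (check: 61*84 mod 109 = 1).
Run Miller on y^2=x^3+223893655729655*x over F_{225932258535001}: ladder 1101101 (7 bits); e = f_P(D_Q)/f_Q(D_P).
Result: e(P',Q') = 41195898009365 + 51266442359983*t + 42549235036769*t^2.
Hence e(P,Q) = 216025128466984 + 23397118559280*t + 197638609169619*t^2 in F_{225932258535001^3}^*.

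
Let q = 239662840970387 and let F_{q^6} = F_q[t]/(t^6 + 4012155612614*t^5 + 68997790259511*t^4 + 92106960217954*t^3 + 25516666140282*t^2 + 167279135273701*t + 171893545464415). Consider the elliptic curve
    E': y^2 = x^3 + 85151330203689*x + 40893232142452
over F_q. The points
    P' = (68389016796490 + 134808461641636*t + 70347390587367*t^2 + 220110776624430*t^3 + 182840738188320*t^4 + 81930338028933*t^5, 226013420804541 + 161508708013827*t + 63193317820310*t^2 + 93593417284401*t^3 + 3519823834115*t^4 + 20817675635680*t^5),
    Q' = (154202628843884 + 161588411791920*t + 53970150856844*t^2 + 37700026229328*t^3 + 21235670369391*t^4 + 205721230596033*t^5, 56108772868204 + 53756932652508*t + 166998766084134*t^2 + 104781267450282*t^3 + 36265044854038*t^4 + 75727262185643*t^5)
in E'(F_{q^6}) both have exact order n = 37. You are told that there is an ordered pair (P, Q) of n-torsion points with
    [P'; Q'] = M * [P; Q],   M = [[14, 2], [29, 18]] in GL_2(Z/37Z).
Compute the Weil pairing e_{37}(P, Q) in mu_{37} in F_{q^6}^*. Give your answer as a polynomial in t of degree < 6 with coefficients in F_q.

217623364323589 + 61264333738825*t + 64480850816914*t^2 + 206969751068200*t^3 + 92291594926516*t^4 + 203435690932298*t^5

Since e_{37}(P,P)=e_{37}(Q,Q)=1 and e_{37}(Q,P)=e_{37}(P,Q)^{-1}, expanding e_{37}(14*P + 2*Q,29*P + 18*Q) leaves e(P,Q)^det(M).
Hence e(P,Q) = e(P',Q')^{33} where 33 = 9^{-1} mod 37.
n = 37 = (100101)_2 (6 bits, wt 3); accumulate f_{37,P'}(Q'+S)/f_{37,P'}(S) along the 5-step ladder.
e_{37}(P',Q') = 8064762320507 + 15592364482890*t + 227673571493765*t^2 + 124384323824419*t^3 + 139131325106868*t^4 + 97148775437754*t^5.
(8064762320507 + 15592364482890*t + 227673571493765*t^2 + 124384323824419*t^3 + 139131325106868*t^4 + 97148775437754*t^5)^{33} mod (239662840970387,f) = 217623364323589 + 61264333738825*t + 64480850816914*t^2 + 206969751068200*t^3 + 92291594926516*t^4 + 203435690932298*t^5.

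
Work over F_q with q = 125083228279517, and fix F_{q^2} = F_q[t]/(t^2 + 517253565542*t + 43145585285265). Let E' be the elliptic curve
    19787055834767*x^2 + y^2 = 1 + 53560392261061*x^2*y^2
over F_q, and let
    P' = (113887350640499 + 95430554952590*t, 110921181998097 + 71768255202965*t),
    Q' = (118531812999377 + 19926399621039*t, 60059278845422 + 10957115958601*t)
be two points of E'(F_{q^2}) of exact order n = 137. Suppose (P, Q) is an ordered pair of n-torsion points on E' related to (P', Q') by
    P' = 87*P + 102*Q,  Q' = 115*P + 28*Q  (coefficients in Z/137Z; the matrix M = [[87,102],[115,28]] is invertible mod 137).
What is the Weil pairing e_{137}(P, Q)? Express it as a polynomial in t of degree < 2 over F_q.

The 137-Weil pairing on E[137] over F_{125083228279517} is alternating-bilinear: e_{137}(P',Q') = e_{137}(P,Q)^det(M).
So e_{137}(P,Q) = e_{137}(P',Q')^{81}, since 22*81 = 1 mod 137.
Map (x,y)_Ed via u=(1+y)/(1-y), v=(1+y)/((1-y)x) to Montgomery A=48940325385063,B=32102562176901; then to (a',b')=(109396209995940,15414991408784).
8-bit Miller (10001001) on E'/F_{125083228279517} with a'=109396209995940, b'=15414991408784: accumulate tangent/chord ratios at Q'+S and P'+S'.
Result: e(P',Q') = 26469559633725 + 110732499721765*t.
Hence e(P,Q) = 50102693367129 + 95941222762283*t in F_{125083228279517^2}^*.

50102693367129 + 95941222762283*t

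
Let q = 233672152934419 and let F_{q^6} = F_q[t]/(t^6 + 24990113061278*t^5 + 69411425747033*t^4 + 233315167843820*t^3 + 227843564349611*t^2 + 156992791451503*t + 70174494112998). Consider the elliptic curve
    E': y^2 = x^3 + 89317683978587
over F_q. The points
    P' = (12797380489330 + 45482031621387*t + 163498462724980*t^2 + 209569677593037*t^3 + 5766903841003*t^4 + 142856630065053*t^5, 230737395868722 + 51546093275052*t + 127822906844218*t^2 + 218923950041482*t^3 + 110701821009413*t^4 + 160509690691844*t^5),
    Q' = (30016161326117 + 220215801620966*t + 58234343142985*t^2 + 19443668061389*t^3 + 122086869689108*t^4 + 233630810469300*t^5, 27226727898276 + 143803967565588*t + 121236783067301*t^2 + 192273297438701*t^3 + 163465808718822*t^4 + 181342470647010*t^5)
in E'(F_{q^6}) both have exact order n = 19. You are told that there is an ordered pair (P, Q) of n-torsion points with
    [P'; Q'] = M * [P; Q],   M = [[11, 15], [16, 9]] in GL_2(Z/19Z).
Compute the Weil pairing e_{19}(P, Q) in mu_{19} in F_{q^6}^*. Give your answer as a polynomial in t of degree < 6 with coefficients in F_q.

77475377586816 + 19844854071142*t + 123330531272391*t^2 + 184079208012492*t^3 + 229064424416871*t^4 + 104312155347106*t^5

Under M = [[11,15],[16,9]] in GL_2(Z/19), e_{19}(P',Q') = e_{19}(P,Q)^(11*9-15*16 mod 19).
Inverting 11 mod 19: 7. Thus e_{19}(P,Q) = e(P',Q')^{7}.
Double-and-add over 10011: 5-1 doublings, 3-1 additions; each step l_{T,T}/v_{2T} or l_{T,P'}/v at Q'+S for random S.
Result: e(P',Q') = 36134269394515 + 62455352328147*t + 189943412844180*t^2 + 157850726554119*t^3 + 72451721156945*t^4 + 216796631315922*t^5.
e_{19}(P,Q) = (36134269394515 + 62455352328147*t + 189943412844180*t^2 + 157850726554119*t^3 + 72451721156945*t^4 + 216796631315922*t^5)^{7} = 77475377586816 + 19844854071142*t + 123330531272391*t^2 + 184079208012492*t^3 + 229064424416871*t^4 + 104312155347106*t^5.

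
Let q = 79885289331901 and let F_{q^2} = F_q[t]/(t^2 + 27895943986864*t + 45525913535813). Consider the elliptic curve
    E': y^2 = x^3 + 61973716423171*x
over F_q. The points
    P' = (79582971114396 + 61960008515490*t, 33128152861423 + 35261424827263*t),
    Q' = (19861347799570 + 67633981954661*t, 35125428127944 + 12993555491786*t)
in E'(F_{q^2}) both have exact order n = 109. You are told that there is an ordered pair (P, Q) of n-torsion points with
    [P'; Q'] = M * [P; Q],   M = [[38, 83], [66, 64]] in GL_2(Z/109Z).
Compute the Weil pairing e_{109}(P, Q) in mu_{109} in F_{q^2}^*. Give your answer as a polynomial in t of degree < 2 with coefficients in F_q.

Under M = [[38,83],[66,64]] in GL_2(Z/109), e_{109}(P',Q') = e_{109}(P,Q)^(38*64-83*66 mod 109).
det M = 38*64 - 83*66 = -3046 = 6 (mod 109); 6^{-1} = 91 (mod 109).
n = 109 = (1101101)_2 (7 bits, wt 5); accumulate f_{109,P'}(Q'+S)/f_{109,P'}(S) along the 6-step ladder.
f_P(D_Q)/f_Q(D_P) = 73990245011485 + 10684259755932*t.
Hence e(P,Q) = 34222639776227 + 50459928153684*t in F_{79885289331901^2}^*.

34222639776227 + 50459928153684*t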